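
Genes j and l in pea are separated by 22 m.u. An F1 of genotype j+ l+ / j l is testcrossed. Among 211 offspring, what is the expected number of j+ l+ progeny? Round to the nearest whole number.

A map distance of 22 m.u. corresponds to a recombination frequency of 0.220.
The F1 is j+ l+ / j l, so j+ l+ is a parental gamete class with expected frequency (1 − r)/2 = 0.780/2 = 0.3900.
Expected number = 0.3900 × 211 = 82.29 ≈ 82.

82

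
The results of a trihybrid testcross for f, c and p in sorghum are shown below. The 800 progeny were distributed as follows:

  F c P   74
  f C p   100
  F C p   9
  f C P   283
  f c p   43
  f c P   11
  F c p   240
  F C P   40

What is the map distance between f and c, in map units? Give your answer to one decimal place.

12.9 map units

The two most frequent reciprocal classes, f C P and F c p, are the parental types, so the F1 was f C P / F c p.
The two rarest classes, f c P and F C p, are the double crossovers. Comparing them with the parentals, only the c allele has switched, so c is the middle locus and the order is p – c – f.
Crossovers in the c–f interval produce the single-crossover classes F C P and f c p (40 + 43 = 83) plus the double crossovers (20).
RF(c–f) = (83 + 20) / 800 = 103/800 = 0.1288 → 12.9 map units.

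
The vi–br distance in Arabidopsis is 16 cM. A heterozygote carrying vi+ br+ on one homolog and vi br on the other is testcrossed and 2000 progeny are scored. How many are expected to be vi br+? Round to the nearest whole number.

A map distance of 16 cM corresponds to a recombination frequency of 0.160.
The F1 is vi+ br+ / vi br, so vi br+ is a recombinant gamete class with expected frequency r/2 = 0.160/2 = 0.0800.
Expected number = 0.0800 × 2000 = 160.00 ≈ 160.

160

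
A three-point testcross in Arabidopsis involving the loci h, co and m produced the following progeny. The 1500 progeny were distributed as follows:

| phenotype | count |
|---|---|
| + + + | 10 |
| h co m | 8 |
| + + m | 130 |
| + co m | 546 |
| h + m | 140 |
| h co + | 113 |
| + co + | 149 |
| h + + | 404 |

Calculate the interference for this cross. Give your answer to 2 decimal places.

The two most frequent reciprocal classes, h + + and + co m, are the parental types, so the F1 was h + + / + co m.
The two rarest classes, + + + and h co m, are the double crossovers. Comparing them with the parentals, only the h allele has switched, so h is the middle locus and the order is m – h – co.
m–h: (289 + 18)/1500 = 0.2047; h–co: (243 + 18)/1500 = 0.1740.
Expected DCO frequency = 0.2047 × 0.1740 ≈ 0.03562; observed = 18/1500 ≈ 0.01200.
Coefficient of coincidence = 0.01200/0.03562 ≈ 0.34; interference = 1 − 0.34 = 0.66.

0.66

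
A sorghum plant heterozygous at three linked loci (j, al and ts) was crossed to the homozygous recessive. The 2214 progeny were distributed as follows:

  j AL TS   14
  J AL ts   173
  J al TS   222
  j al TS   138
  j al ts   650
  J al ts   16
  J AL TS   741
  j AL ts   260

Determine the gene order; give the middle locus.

j

The two most frequent reciprocal classes, J AL TS and j al ts, are the parental types, so the F1 was J AL TS / j al ts.
The two rarest classes, j AL TS and J al ts, are the double crossovers. Comparing them with the parentals, only the j allele has switched, so j is the middle locus and the order is al – j – ts.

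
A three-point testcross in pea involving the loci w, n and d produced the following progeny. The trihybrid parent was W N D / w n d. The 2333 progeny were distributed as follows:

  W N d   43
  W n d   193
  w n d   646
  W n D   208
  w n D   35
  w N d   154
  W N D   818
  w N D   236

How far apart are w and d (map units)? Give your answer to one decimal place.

The two rarest classes, W N d and w n D, are the double crossovers. Comparing them with the parentals, only the d allele has switched, so d is the middle locus and the order is n – d – w.
Crossovers in the d–w interval produce the single-crossover classes w N D and W n d (236 + 193 = 429) plus the double crossovers (78).
RF(d–w) = (429 + 78) / 2333 = 507/2333 = 0.2173 → 21.7 map units.

21.7 map units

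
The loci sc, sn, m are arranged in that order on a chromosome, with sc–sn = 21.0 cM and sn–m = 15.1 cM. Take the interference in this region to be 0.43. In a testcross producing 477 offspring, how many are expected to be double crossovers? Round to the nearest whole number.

9

Map distances give recombination frequencies of 0.210 and 0.151 for the two intervals.
With interference 0.43 (so coincidence = 0.57), expected double-crossover frequency = 0.210 × 0.151 × 0.57 = 0.01807.
Expected number = 0.01807 × 477 = 8.62 ≈ 9.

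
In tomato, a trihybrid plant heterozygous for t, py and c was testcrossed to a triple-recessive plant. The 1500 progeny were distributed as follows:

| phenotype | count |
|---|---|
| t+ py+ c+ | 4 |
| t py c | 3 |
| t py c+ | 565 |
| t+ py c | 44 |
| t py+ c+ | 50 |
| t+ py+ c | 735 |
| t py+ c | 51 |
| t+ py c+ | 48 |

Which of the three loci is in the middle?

c

The two most frequent reciprocal classes, t py c+ and t+ py+ c, are the parental types, so the F1 was t py c+ / t+ py+ c.
The two rarest classes, t py c and t+ py+ c+, are the double crossovers. Comparing them with the parentals, only the c allele has switched, so c is the middle locus and the order is t – c – py.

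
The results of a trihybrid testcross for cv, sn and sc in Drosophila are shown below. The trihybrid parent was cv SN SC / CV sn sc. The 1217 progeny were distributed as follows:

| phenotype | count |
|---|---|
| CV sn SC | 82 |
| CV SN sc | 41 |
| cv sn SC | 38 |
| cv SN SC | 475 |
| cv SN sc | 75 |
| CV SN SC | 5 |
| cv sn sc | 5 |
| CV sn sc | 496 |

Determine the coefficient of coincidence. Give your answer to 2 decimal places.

0.82

The two rarest classes, CV SN SC and cv sn sc, are the double crossovers. Comparing them with the parentals, only the cv allele has switched, so cv is the middle locus and the order is sn – cv – sc.
sn–cv: (79 + 10)/1217 = 0.0731; cv–sc: (157 + 10)/1217 = 0.1372.
Expected DCO frequency = 0.0731 × 0.1372 ≈ 0.01003; observed = 10/1217 ≈ 0.00822.
Coefficient of coincidence = 0.00822/0.01003 ≈ 0.82.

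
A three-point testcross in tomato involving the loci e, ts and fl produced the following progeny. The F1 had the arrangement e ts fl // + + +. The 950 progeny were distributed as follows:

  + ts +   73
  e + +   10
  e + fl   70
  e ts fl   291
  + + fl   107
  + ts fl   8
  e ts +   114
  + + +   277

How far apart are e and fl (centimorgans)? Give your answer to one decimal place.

25.2 centimorgans

The two rarest classes, + ts fl and e + +, are the double crossovers. Comparing them with the parentals, only the e allele has switched, so e is the middle locus and the order is fl – e – ts.
Crossovers in the fl–e interval produce the single-crossover classes e ts + and + + fl (114 + 107 = 221) plus the double crossovers (18).
RF(fl–e) = (221 + 18) / 950 = 239/950 = 0.2516 → 25.2 centimorgans.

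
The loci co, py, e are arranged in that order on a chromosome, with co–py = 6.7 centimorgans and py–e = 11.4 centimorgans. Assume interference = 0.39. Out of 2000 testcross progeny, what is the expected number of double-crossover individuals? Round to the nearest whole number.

9

Map distances give recombination frequencies of 0.067 and 0.114 for the two intervals.
With interference 0.39 (so coincidence = 0.61), expected double-crossover frequency = 0.067 × 0.114 × 0.61 = 0.00466.
Expected number = 0.00466 × 2000 = 9.32 ≈ 9.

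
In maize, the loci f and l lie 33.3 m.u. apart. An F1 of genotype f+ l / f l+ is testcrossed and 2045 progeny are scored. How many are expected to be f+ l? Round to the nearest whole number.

682

A map distance of 33.3 m.u. corresponds to a recombination frequency of 0.333.
The F1 is f+ l / f l+, so f+ l is a parental gamete class with expected frequency (1 − r)/2 = 0.667/2 = 0.3335.
Expected number = 0.3335 × 2045 = 682.01 ≈ 682.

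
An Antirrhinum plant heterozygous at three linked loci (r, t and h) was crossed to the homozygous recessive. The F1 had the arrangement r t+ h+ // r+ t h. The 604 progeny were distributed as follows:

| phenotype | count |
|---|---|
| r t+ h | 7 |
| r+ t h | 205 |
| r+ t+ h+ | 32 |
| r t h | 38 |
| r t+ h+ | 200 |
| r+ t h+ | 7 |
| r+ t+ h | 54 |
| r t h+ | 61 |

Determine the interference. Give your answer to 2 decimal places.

The two rarest classes, r t+ h and r+ t h+, are the double crossovers. Comparing them with the parentals, only the h allele has switched, so h is the middle locus and the order is t – h – r.
t–h: (115 + 14)/604 = 0.2136; h–r: (70 + 14)/604 = 0.1391.
Expected DCO frequency = 0.2136 × 0.1391 ≈ 0.02971; observed = 14/604 ≈ 0.02318.
Coefficient of coincidence = 0.02318/0.02971 ≈ 0.78; interference = 1 − 0.78 = 0.22.

0.22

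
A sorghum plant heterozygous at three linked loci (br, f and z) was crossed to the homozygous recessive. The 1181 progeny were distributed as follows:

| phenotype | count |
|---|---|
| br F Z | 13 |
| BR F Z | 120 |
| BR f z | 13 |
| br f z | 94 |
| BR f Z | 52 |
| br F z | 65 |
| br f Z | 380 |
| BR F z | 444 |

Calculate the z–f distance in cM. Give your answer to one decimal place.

The two most frequent reciprocal classes, br f Z and BR F z, are the parental types, so the F1 was br f Z / BR F z.
The two rarest classes, br F Z and BR f z, are the double crossovers. Comparing them with the parentals, only the f allele has switched, so f is the middle locus and the order is z – f – br.
Crossovers in the z–f interval produce the single-crossover classes br f z and BR F Z (94 + 120 = 214) plus the double crossovers (26).
RF(z–f) = (214 + 26) / 1181 = 240/1181 = 0.2032 → 20.3 cM.

20.3 cM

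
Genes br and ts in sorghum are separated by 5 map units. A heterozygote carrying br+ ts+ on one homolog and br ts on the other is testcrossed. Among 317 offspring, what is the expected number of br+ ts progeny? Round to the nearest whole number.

A map distance of 5 map units corresponds to a recombination frequency of 0.050.
The F1 is br+ ts+ / br ts, so br+ ts is a recombinant gamete class with expected frequency r/2 = 0.050/2 = 0.0250.
Expected number = 0.0250 × 317 = 7.93 ≈ 8.

8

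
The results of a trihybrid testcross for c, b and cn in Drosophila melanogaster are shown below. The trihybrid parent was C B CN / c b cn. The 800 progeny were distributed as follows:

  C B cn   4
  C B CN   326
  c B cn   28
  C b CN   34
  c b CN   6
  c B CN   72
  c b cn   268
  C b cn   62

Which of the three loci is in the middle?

cn

The two rarest classes, C B cn and c b CN, are the double crossovers. Comparing them with the parentals, only the cn allele has switched, so cn is the middle locus and the order is b – cn – c.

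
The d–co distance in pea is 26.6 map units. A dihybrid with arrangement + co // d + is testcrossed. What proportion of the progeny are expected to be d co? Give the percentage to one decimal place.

13.3%

A map distance of 26.6 map units corresponds to a recombination frequency of 0.266.
The F1 is + co / d +, so d co is a recombinant gamete class with expected frequency r/2 = 0.266/2 = 0.1330.
That is 0.1330 = 13.3% of the progeny.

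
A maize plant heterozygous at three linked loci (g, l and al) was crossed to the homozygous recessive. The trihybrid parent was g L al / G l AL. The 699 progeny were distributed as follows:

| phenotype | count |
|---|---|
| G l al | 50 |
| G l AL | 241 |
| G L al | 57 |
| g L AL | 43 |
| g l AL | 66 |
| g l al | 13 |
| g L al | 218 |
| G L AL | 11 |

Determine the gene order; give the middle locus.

The two rarest classes, g l al and G L AL, are the double crossovers. Comparing them with the parentals, only the l allele has switched, so l is the middle locus and the order is al – l – g.

l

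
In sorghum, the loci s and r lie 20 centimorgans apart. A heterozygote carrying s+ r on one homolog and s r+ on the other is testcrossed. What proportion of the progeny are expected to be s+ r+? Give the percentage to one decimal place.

A map distance of 20 centimorgans corresponds to a recombination frequency of 0.200.
The F1 is s+ r / s r+, so s+ r+ is a recombinant gamete class with expected frequency r/2 = 0.200/2 = 0.1000.
That is 0.1000 = 10.0% of the progeny.

10.0%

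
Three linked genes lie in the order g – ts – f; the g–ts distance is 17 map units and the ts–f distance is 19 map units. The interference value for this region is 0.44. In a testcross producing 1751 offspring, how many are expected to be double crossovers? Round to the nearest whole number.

32

Map distances give recombination frequencies of 0.170 and 0.190 for the two intervals.
With interference 0.44 (so coincidence = 0.56), expected double-crossover frequency = 0.170 × 0.190 × 0.56 = 0.01809.
Expected number = 0.01809 × 1751 = 31.67 ≈ 32.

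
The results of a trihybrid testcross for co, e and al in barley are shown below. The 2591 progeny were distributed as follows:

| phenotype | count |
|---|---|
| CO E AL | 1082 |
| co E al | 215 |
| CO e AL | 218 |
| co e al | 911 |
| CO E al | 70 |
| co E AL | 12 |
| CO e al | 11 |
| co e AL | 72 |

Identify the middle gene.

co

The two most frequent reciprocal classes, CO E AL and co e al, are the parental types, so the F1 was CO E AL / co e al.
The two rarest classes, co E AL and CO e al, are the double crossovers. Comparing them with the parentals, only the co allele has switched, so co is the middle locus and the order is e – co – al.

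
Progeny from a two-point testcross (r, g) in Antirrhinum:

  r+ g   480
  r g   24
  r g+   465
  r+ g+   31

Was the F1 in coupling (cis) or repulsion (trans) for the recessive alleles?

trans

The two most frequent classes are r+ g (480) and r g+ (465); these are the parental (non-recombinant) types.
So the F1 carried r+ g on one chromosome and r g+ on the other — the recessive alleles are on opposite chromosomes (trans / repulsion).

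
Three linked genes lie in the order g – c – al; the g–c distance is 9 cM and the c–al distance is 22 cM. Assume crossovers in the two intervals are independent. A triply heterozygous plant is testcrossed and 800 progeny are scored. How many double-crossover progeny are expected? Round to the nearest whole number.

16

Map distances give recombination frequencies of 0.090 and 0.220 for the two intervals.
With no interference, expected double-crossover frequency = 0.090 × 0.220 = 0.01980.
Expected number = 0.01980 × 800 = 15.84 ≈ 16.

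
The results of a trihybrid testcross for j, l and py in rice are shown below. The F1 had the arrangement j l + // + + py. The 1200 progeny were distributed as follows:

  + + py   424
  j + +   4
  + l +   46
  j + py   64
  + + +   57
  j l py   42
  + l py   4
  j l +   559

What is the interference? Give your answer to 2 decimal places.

0.24

The two rarest classes, j + + and + l py, are the double crossovers. Comparing them with the parentals, only the l allele has switched, so l is the middle locus and the order is py – l – j.
py–l: (99 + 8)/1200 = 0.0892; l–j: (110 + 8)/1200 = 0.0983.
Expected DCO frequency = 0.0892 × 0.0983 ≈ 0.00877; observed = 8/1200 ≈ 0.00667.
Coefficient of coincidence = 0.00667/0.00877 ≈ 0.76; interference = 1 − 0.76 = 0.24.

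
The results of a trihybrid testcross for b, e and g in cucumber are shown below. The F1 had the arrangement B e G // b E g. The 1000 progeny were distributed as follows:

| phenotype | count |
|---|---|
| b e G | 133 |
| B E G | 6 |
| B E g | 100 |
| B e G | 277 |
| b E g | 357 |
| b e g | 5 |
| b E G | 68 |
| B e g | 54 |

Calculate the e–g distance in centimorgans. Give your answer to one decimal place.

13.3 centimorgans

The two rarest classes, B E G and b e g, are the double crossovers. Comparing them with the parentals, only the e allele has switched, so e is the middle locus and the order is b – e – g.
Crossovers in the e–g interval produce the single-crossover classes B e g and b E G (54 + 68 = 122) plus the double crossovers (11).
RF(e–g) = (122 + 11) / 1000 = 133/1000 = 0.1330 → 13.3 centimorgans.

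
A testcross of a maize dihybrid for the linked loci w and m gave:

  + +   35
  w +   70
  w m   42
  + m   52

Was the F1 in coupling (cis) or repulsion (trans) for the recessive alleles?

trans

The two most frequent classes are + m (52) and w + (70); these are the parental (non-recombinant) types.
So the F1 carried + m on one chromosome and w + on the other — the recessive alleles are on opposite chromosomes (trans / repulsion).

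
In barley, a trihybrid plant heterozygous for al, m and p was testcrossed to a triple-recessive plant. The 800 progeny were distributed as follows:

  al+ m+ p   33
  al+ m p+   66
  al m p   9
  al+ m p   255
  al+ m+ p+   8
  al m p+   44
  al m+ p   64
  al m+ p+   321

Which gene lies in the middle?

The two most frequent reciprocal classes, al m+ p+ and al+ m p, are the parental types, so the F1 was al m+ p+ / al+ m p.
The two rarest classes, al+ m+ p+ and al m p, are the double crossovers. Comparing them with the parentals, only the al allele has switched, so al is the middle locus and the order is m – al – p.

al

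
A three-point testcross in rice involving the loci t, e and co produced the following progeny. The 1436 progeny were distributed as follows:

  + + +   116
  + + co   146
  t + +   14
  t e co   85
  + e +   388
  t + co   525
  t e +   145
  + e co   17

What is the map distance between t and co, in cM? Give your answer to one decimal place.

22.4 cM

The two most frequent reciprocal classes, t + co and + e +, are the parental types, so the F1 was t + co / + e +.
The two rarest classes, t + + and + e co, are the double crossovers. Comparing them with the parentals, only the co allele has switched, so co is the middle locus and the order is e – co – t.
Crossovers in the co–t interval produce the single-crossover classes + + co and t e + (146 + 145 = 291) plus the double crossovers (31).
RF(co–t) = (291 + 31) / 1436 = 322/1436 = 0.2242 → 22.4 cM.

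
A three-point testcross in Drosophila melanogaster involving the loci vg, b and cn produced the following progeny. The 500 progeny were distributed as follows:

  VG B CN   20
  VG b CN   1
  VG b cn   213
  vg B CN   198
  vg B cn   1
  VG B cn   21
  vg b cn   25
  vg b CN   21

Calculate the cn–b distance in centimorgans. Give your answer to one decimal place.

8.8 centimorgans

The two most frequent reciprocal classes, vg B CN and VG b cn, are the parental types, so the F1 was vg B CN / VG b cn.
The two rarest classes, vg B cn and VG b CN, are the double crossovers. Comparing them with the parentals, only the cn allele has switched, so cn is the middle locus and the order is vg – cn – b.
Crossovers in the cn–b interval produce the single-crossover classes vg b CN and VG B cn (21 + 21 = 42) plus the double crossovers (2).
RF(cn–b) = (42 + 2) / 500 = 44/500 = 0.0880 → 8.8 centimorgans.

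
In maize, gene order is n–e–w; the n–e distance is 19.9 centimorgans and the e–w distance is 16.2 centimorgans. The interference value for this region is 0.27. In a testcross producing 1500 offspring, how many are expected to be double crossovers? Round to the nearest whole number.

35

Map distances give recombination frequencies of 0.199 and 0.162 for the two intervals.
With interference 0.27 (so coincidence = 0.73), expected double-crossover frequency = 0.199 × 0.162 × 0.73 = 0.02353.
Expected number = 0.02353 × 1500 = 35.30 ≈ 35.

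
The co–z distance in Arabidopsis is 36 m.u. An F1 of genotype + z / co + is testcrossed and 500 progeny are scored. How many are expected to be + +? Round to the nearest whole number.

A map distance of 36 m.u. corresponds to a recombination frequency of 0.360.
The F1 is + z / co +, so + + is a recombinant gamete class with expected frequency r/2 = 0.360/2 = 0.1800.
Expected number = 0.1800 × 500 = 90.00 ≈ 90.

90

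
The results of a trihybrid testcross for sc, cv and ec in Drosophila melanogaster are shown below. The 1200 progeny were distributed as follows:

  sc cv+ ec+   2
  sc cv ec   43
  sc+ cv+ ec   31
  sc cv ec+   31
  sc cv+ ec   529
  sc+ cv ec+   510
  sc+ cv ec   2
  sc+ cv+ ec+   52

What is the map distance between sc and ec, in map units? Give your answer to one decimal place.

5.5 map units

The two most frequent reciprocal classes, sc cv+ ec and sc+ cv ec+, are the parental types, so the F1 was sc cv+ ec / sc+ cv ec+.
The two rarest classes, sc cv+ ec+ and sc+ cv ec, are the double crossovers. Comparing them with the parentals, only the ec allele has switched, so ec is the middle locus and the order is sc – ec – cv.
Crossovers in the sc–ec interval produce the single-crossover classes sc+ cv+ ec and sc cv ec+ (31 + 31 = 62) plus the double crossovers (4).
RF(sc–ec) = (62 + 4) / 1200 = 66/1200 = 0.0550 → 5.5 map units.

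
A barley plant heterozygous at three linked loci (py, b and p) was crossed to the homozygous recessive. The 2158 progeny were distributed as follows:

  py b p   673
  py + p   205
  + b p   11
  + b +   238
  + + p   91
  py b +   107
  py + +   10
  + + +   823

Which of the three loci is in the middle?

The two most frequent reciprocal classes, + + + and py b p, are the parental types, so the F1 was + + + / py b p.
The two rarest classes, py + + and + b p, are the double crossovers. Comparing them with the parentals, only the py allele has switched, so py is the middle locus and the order is p – py – b.

py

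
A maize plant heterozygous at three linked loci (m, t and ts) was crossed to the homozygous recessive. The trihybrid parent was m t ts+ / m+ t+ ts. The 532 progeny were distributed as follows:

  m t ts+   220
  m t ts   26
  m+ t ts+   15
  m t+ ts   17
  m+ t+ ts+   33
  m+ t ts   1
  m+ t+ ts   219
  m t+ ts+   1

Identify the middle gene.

t

The two rarest classes, m t+ ts+ and m+ t ts, are the double crossovers. Comparing them with the parentals, only the t allele has switched, so t is the middle locus and the order is m – t – ts.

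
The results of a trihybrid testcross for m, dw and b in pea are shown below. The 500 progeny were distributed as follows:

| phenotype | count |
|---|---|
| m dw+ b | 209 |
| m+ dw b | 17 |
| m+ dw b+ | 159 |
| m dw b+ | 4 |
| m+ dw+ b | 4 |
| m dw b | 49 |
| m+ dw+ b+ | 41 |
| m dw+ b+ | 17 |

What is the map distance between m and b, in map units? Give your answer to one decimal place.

8.4 map units

The two most frequent reciprocal classes, m+ dw b+ and m dw+ b, are the parental types, so the F1 was m+ dw b+ / m dw+ b.
The two rarest classes, m dw b+ and m+ dw+ b, are the double crossovers. Comparing them with the parentals, only the m allele has switched, so m is the middle locus and the order is b – m – dw.
Crossovers in the b–m interval produce the single-crossover classes m+ dw b and m dw+ b+ (17 + 17 = 34) plus the double crossovers (8).
RF(b–m) = (34 + 8) / 500 = 42/500 = 0.0840 → 8.4 map units.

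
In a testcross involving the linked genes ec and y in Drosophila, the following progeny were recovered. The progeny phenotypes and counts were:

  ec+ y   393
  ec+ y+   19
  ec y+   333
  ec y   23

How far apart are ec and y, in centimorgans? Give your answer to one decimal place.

The two most frequent classes, ec+ y (393) and ec y+ (333), are the parental types, so the F1 was ec+ y / ec y+.
The recombinant classes are ec+ y+ and ec y: 19 + 23 = 42.
Recombination frequency = 42/768 = 0.0547 ≈ 5.5%, i.e. 5.5 centimorgans.

5.5 centimorgans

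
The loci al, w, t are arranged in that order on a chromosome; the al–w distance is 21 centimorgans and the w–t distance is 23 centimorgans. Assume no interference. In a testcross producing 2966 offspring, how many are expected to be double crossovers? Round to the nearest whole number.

Map distances give recombination frequencies of 0.210 and 0.230 for the two intervals.
With no interference, expected double-crossover frequency = 0.210 × 0.230 = 0.04830.
Expected number = 0.04830 × 2966 = 143.26 ≈ 143.

143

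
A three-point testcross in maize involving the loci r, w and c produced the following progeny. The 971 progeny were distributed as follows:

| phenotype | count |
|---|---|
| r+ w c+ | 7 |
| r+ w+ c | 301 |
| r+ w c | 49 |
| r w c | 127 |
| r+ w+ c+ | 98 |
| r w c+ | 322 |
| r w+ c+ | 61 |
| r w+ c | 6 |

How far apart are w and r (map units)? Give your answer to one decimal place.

The two most frequent reciprocal classes, r+ w+ c and r w c+, are the parental types, so the F1 was r+ w+ c / r w c+.
The two rarest classes, r w+ c and r+ w c+, are the double crossovers. Comparing them with the parentals, only the r allele has switched, so r is the middle locus and the order is w – r – c.
Crossovers in the w–r interval produce the single-crossover classes r+ w c and r w+ c+ (49 + 61 = 110) plus the double crossovers (13).
RF(w–r) = (110 + 13) / 971 = 123/971 = 0.1267 → 12.7 map units.

12.7 map units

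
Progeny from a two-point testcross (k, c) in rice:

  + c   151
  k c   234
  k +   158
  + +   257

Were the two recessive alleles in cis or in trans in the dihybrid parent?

cis

The two most frequent classes are + + (257) and k c (234); these are the parental (non-recombinant) types.
So the F1 carried + + on one chromosome and k c on the other — the recessive alleles are on the same chromosome (cis / coupling).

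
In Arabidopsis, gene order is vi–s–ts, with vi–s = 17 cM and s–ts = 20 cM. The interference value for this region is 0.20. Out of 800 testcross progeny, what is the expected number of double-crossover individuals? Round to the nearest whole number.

22

Map distances give recombination frequencies of 0.170 and 0.200 for the two intervals.
With interference 0.20 (so coincidence = 0.80), expected double-crossover frequency = 0.170 × 0.200 × 0.80 = 0.02720.
Expected number = 0.02720 × 800 = 21.76 ≈ 22.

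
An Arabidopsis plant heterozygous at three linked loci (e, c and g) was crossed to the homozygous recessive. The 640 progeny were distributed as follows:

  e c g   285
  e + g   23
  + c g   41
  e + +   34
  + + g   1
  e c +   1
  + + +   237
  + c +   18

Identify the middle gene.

The two most frequent reciprocal classes, + + + and e c g, are the parental types, so the F1 was + + + / e c g.
The two rarest classes, + + g and e c +, are the double crossovers. Comparing them with the parentals, only the g allele has switched, so g is the middle locus and the order is e – g – c.

g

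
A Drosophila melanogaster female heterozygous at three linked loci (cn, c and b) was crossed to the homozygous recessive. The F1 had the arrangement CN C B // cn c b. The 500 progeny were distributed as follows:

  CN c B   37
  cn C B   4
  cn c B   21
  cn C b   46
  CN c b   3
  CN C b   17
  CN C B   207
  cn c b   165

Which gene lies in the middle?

cn

The two rarest classes, cn C B and CN c b, are the double crossovers. Comparing them with the parentals, only the cn allele has switched, so cn is the middle locus and the order is c – cn – b.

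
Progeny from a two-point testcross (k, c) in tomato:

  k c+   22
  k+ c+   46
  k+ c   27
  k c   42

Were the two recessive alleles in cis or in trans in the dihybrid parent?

cis

The two most frequent classes are k+ c+ (46) and k c (42); these are the parental (non-recombinant) types.
So the F1 carried k+ c+ on one chromosome and k c on the other — the recessive alleles are on the same chromosome (cis / coupling).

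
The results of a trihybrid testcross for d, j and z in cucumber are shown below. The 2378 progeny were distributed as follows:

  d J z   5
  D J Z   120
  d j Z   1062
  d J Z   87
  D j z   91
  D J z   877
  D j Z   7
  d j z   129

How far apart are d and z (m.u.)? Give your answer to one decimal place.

The two most frequent reciprocal classes, d j Z and D J z, are the parental types, so the F1 was d j Z / D J z.
The two rarest classes, D j Z and d J z, are the double crossovers. Comparing them with the parentals, only the d allele has switched, so d is the middle locus and the order is j – d – z.
Crossovers in the d–z interval produce the single-crossover classes d j z and D J Z (129 + 120 = 249) plus the double crossovers (12).
RF(d–z) = (249 + 12) / 2378 = 261/2378 = 0.1098 → 11.0 m.u.

11.0 m.u.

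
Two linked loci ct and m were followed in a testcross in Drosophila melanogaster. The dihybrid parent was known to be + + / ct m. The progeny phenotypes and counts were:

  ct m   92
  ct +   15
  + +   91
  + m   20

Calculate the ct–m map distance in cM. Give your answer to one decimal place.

The recombinant classes are + m and ct +: 20 + 15 = 35.
Recombination frequency = 35/218 = 0.1606 ≈ 16.1%, i.e. 16.1 cM.

16.1 cM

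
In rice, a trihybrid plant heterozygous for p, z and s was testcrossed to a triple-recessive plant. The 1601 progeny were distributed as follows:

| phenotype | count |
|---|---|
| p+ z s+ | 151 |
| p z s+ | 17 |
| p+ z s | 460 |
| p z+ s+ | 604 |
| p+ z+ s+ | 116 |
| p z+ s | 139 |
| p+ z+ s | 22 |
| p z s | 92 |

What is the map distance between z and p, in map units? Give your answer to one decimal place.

The two most frequent reciprocal classes, p z+ s+ and p+ z s, are the parental types, so the F1 was p z+ s+ / p+ z s.
The two rarest classes, p z s+ and p+ z+ s, are the double crossovers. Comparing them with the parentals, only the z allele has switched, so z is the middle locus and the order is s – z – p.
Crossovers in the z–p interval produce the single-crossover classes p+ z+ s+ and p z s (116 + 92 = 208) plus the double crossovers (39).
RF(z–p) = (208 + 39) / 1601 = 247/1601 = 0.1543 → 15.4 map units.

15.4 map units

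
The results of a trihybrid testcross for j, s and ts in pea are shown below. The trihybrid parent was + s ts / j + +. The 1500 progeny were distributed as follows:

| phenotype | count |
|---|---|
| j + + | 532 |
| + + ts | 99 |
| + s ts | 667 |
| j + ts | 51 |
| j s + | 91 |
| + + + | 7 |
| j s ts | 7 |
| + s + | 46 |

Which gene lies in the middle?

The two rarest classes, j s ts and + + +, are the double crossovers. Comparing them with the parentals, only the j allele has switched, so j is the middle locus and the order is ts – j – s.

j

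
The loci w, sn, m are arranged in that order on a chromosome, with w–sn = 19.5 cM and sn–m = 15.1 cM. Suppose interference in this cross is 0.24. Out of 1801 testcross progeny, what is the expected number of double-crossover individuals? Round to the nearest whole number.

40

Map distances give recombination frequencies of 0.195 and 0.151 for the two intervals.
With interference 0.24 (so coincidence = 0.76), expected double-crossover frequency = 0.195 × 0.151 × 0.76 = 0.02238.
Expected number = 0.02238 × 1801 = 40.30 ≈ 40.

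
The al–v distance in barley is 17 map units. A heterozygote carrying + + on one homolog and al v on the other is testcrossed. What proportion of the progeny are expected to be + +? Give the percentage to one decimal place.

41.5%

A map distance of 17 map units corresponds to a recombination frequency of 0.170.
The F1 is + + / al v, so + + is a parental gamete class with expected frequency (1 − r)/2 = 0.830/2 = 0.4150.
That is 0.4150 = 41.5% of the progeny.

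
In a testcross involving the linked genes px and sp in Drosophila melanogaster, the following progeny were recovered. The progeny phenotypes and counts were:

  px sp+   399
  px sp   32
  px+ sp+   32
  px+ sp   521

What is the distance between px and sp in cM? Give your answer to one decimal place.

The two most frequent classes, px+ sp (521) and px sp+ (399), are the parental types, so the F1 was px+ sp / px sp+.
The recombinant classes are px+ sp+ and px sp: 32 + 32 = 64.
Recombination frequency = 64/984 = 0.0650 ≈ 6.5%, i.e. 6.5 cM.

6.5 cM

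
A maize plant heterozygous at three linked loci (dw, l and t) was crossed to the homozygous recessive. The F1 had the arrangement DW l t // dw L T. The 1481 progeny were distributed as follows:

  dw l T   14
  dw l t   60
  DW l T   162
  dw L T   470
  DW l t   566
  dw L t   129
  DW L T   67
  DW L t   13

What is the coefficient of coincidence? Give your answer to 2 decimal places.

The two rarest classes, DW L t and dw l T, are the double crossovers. Comparing them with the parentals, only the l allele has switched, so l is the middle locus and the order is dw – l – t.
dw–l: (127 + 27)/1481 = 0.1040; l–t: (291 + 27)/1481 = 0.2147.
Expected DCO frequency = 0.1040 × 0.2147 ≈ 0.02233; observed = 27/1481 ≈ 0.01823.
Coefficient of coincidence = 0.01823/0.02233 ≈ 0.82.

0.82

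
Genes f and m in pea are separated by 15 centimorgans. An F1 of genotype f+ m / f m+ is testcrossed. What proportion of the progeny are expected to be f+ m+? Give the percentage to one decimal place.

A map distance of 15 centimorgans corresponds to a recombination frequency of 0.150.
The F1 is f+ m / f m+, so f+ m+ is a recombinant gamete class with expected frequency r/2 = 0.150/2 = 0.0750.
That is 0.0750 = 7.5% of the progeny.

7.5%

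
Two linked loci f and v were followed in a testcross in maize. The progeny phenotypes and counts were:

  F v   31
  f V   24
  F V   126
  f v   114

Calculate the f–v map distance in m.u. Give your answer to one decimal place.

The two most frequent classes, F V (126) and f v (114), are the parental types, so the F1 was F V / f v.
The recombinant classes are F v and f V: 31 + 24 = 55.
Recombination frequency = 55/295 = 0.1864 ≈ 18.6%, i.e. 18.6 m.u.

18.6 m.u.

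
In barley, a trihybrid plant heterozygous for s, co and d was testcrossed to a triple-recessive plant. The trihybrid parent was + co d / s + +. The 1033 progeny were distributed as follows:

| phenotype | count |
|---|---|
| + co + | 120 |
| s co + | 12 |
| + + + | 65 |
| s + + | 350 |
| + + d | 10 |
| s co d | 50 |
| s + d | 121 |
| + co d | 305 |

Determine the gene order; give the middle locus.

co

The two rarest classes, + + d and s co +, are the double crossovers. Comparing them with the parentals, only the co allele has switched, so co is the middle locus and the order is s – co – d.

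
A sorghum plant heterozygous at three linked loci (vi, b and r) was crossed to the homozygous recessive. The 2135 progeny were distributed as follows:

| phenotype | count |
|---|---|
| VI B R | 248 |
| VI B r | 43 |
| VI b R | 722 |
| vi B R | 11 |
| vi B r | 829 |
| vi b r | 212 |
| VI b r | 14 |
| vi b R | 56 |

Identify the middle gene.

r

The two most frequent reciprocal classes, VI b R and vi B r, are the parental types, so the F1 was VI b R / vi B r.
The two rarest classes, VI b r and vi B R, are the double crossovers. Comparing them with the parentals, only the r allele has switched, so r is the middle locus and the order is b – r – vi.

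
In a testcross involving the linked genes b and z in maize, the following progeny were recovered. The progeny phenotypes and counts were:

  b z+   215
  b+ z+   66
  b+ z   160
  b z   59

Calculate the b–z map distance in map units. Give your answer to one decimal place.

The two most frequent classes, b+ z (160) and b z+ (215), are the parental types, so the F1 was b+ z / b z+.
The recombinant classes are b+ z+ and b z: 66 + 59 = 125.
Recombination frequency = 125/500 = 0.2500 ≈ 25.0%, i.e. 25.0 map units.

25.0 map units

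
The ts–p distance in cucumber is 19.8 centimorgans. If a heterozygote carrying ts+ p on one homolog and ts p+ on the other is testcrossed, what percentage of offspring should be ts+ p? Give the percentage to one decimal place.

40.1%

A map distance of 19.8 centimorgans corresponds to a recombination frequency of 0.198.
The F1 is ts+ p / ts p+, so ts+ p is a parental gamete class with expected frequency (1 − r)/2 = 0.802/2 = 0.4010.
That is 0.4010 = 40.1% of the progeny.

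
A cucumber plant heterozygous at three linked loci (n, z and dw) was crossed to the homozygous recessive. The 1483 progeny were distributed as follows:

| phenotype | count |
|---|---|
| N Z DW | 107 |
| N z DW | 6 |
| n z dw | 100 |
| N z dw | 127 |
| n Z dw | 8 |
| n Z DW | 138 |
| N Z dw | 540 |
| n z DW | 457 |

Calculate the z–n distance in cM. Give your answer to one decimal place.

The two most frequent reciprocal classes, n z DW and N Z dw, are the parental types, so the F1 was n z DW / N Z dw.
The two rarest classes, N z DW and n Z dw, are the double crossovers. Comparing them with the parentals, only the n allele has switched, so n is the middle locus and the order is dw – n – z.
Crossovers in the n–z interval produce the single-crossover classes n Z DW and N z dw (138 + 127 = 265) plus the double crossovers (14).
RF(n–z) = (265 + 14) / 1483 = 279/1483 = 0.1881 → 18.8 cM.

18.8 cM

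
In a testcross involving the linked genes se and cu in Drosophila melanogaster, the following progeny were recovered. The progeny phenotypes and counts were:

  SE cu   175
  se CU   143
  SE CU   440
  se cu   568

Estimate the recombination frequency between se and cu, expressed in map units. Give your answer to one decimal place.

24.0 map units

The two most frequent classes, SE CU (440) and se cu (568), are the parental types, so the F1 was SE CU / se cu.
The recombinant classes are SE cu and se CU: 175 + 143 = 318.
Recombination frequency = 318/1326 = 0.2398 ≈ 24.0%, i.e. 24.0 map units.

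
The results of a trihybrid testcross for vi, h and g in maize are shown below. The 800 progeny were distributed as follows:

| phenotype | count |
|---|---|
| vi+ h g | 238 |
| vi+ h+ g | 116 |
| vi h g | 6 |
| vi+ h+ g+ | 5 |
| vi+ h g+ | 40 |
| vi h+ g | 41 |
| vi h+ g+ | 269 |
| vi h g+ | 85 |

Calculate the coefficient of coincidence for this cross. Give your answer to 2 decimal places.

0.45

The two most frequent reciprocal classes, vi+ h g and vi h+ g+, are the parental types, so the F1 was vi+ h g / vi h+ g+.
The two rarest classes, vi h g and vi+ h+ g+, are the double crossovers. Comparing them with the parentals, only the vi allele has switched, so vi is the middle locus and the order is g – vi – h.
g–vi: (81 + 11)/800 = 0.1150; vi–h: (201 + 11)/800 = 0.2650.
Expected DCO frequency = 0.1150 × 0.2650 ≈ 0.03048; observed = 11/800 ≈ 0.01375.
Coefficient of coincidence = 0.01375/0.03048 ≈ 0.45.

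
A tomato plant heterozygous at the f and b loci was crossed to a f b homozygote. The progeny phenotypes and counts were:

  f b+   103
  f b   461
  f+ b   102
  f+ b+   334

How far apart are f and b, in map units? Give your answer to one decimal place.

20.5 map units

The two most frequent classes, f+ b+ (334) and f b (461), are the parental types, so the F1 was f+ b+ / f b.
The recombinant classes are f+ b and f b+: 102 + 103 = 205.
Recombination frequency = 205/1000 = 0.2050 ≈ 20.5%, i.e. 20.5 map units.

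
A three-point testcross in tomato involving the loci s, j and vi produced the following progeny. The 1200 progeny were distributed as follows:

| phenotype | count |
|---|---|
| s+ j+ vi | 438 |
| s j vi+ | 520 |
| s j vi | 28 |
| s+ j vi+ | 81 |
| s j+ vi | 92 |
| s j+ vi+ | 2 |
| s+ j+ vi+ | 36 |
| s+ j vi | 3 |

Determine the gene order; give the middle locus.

j

The two most frequent reciprocal classes, s+ j+ vi and s j vi+, are the parental types, so the F1 was s+ j+ vi / s j vi+.
The two rarest classes, s+ j vi and s j+ vi+, are the double crossovers. Comparing them with the parentals, only the j allele has switched, so j is the middle locus and the order is s – j – vi.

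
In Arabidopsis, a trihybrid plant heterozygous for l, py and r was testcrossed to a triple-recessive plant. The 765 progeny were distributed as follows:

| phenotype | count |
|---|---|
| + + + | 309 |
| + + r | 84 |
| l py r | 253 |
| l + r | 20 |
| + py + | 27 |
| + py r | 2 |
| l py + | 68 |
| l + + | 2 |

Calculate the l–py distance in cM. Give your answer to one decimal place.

The two most frequent reciprocal classes, l py r and + + +, are the parental types, so the F1 was l py r / + + +.
The two rarest classes, + py r and l + +, are the double crossovers. Comparing them with the parentals, only the l allele has switched, so l is the middle locus and the order is py – l – r.
Crossovers in the py–l interval produce the single-crossover classes l + r and + py + (20 + 27 = 47) plus the double crossovers (4).
RF(py–l) = (47 + 4) / 765 = 51/765 = 0.0667 → 6.7 cM.

6.7 cM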